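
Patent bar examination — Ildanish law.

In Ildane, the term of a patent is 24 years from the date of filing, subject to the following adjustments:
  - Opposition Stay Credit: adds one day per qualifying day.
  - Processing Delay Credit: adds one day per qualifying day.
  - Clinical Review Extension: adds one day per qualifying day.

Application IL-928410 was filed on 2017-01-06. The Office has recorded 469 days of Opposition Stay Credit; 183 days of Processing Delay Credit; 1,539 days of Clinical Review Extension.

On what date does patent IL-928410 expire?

Base term: filing date + 24 years → 6 January 2041.
Opposition Stay Credit: +469 days → 20 April 2042.
Processing Delay Credit: +183 days → 20 October 2042.
Clinical Review Extension: +1539 days → 6 January 2047.

January 6, 2047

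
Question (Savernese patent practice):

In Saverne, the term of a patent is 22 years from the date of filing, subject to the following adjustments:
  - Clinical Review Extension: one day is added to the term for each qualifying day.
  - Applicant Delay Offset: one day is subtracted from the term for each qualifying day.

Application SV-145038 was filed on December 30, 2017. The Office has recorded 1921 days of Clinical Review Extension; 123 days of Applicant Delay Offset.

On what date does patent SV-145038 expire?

Base term: filing date + 22 years → 30 December 2039.
Clinical Review Extension: +1921 days → 3 April 2045.
Applicant Delay Offset: −123 days → 1 December 2044.

December 1, 2044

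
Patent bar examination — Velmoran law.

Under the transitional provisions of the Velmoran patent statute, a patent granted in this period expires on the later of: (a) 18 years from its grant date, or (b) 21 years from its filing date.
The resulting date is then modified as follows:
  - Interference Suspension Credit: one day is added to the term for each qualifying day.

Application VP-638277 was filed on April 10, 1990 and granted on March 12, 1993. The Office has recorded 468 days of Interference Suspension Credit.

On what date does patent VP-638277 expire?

July 21, 2012

(a) grant + 18 years → 12 March 2011.
(b) filing + 21 years → 10 April 2011.
Later of the two: 10 April 2011.
Interference Suspension Credit: +468 days → 21 July 2012.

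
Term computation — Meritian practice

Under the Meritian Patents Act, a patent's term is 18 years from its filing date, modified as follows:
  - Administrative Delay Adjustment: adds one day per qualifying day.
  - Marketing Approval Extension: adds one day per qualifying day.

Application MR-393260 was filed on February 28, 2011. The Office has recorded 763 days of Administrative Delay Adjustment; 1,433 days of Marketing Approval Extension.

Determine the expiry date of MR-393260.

Base term: filing date + 18 years → 28 February 2029.
Administrative Delay Adjustment: +763 days → 2 April 2031.
Marketing Approval Extension: +1433 days → 5 March 2035.

2035-03-05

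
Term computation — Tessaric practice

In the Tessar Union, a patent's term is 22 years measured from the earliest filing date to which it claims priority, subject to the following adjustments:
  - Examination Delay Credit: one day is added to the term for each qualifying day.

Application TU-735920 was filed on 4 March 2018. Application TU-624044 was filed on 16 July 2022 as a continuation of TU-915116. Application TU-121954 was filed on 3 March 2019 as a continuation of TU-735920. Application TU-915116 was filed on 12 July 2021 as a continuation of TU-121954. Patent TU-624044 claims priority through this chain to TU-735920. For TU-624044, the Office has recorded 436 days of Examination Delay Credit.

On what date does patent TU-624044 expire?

May 14, 2041

Earliest priority filing: 4 March 2018.
Base term: 4 March 2018 + 22 years → 4 March 2040.
Examination Delay Credit: +436 days → 14 May 2041.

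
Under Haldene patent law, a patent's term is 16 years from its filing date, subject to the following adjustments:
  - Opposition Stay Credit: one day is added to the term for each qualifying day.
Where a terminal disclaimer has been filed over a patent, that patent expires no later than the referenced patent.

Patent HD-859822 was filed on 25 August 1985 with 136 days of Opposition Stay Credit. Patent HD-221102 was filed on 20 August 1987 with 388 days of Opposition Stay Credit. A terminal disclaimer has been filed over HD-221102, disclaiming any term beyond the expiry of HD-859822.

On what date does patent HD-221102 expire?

2002-01-08

Natural term of HD-221102:
  Base: filing + 16 years → 20 August 2003.
  Opposition Stay Credit: +388 days → 11 September 2004.
Expiry of referenced patent HD-859822:
  Base: filing + 16 years → 25 August 2001.
  Opposition Stay Credit: +136 days → 8 January 2002.
Terminal disclaimer: HD-221102 expires on the earlier of 11 September 2004 and 8 January 2002.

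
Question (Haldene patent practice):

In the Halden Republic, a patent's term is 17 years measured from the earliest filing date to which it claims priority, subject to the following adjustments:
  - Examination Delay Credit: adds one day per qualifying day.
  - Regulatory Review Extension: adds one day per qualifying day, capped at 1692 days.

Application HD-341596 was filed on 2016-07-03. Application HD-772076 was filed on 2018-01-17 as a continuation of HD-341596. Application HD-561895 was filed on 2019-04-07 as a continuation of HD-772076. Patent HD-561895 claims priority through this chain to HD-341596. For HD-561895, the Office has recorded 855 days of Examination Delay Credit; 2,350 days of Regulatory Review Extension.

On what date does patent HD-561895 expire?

Earliest priority filing: 3 July 2016.
Base term: 3 July 2016 + 17 years → 3 July 2033.
Examination Delay Credit: +855 days → 5 November 2035.
Regulatory Review Extension: 2350 days claimed exceeds the 1692-day cap, so +1692 days → 23 June 2040.

2040-06-23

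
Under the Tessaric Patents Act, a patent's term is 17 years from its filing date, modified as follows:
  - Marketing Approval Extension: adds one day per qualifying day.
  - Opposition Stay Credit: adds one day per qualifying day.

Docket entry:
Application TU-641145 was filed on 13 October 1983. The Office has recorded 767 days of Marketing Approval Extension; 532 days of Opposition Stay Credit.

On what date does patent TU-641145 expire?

Base term: filing date + 17 years → 13 October 2000.
Marketing Approval Extension: +767 days → 19 November 2002.
Opposition Stay Credit: +532 days → 4 May 2004.

2004-05-04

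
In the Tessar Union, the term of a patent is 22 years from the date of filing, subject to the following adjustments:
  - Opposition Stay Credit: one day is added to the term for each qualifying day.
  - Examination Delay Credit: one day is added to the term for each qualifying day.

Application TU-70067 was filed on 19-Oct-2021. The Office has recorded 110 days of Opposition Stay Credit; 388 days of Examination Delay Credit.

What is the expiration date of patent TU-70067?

Base term: filing date + 22 years → 19 October 2043.
Opposition Stay Credit: +110 days → 6 February 2044.
Examination Delay Credit: +388 days → 28 February 2045.

2045-02-28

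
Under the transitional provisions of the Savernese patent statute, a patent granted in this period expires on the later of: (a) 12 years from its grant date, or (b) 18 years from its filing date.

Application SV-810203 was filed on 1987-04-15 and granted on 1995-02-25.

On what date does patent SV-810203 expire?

2007-02-25

(a) grant + 12 years → 25 February 2007.
(b) filing + 18 years → 15 April 2005.
Later of the two: 25 February 2007.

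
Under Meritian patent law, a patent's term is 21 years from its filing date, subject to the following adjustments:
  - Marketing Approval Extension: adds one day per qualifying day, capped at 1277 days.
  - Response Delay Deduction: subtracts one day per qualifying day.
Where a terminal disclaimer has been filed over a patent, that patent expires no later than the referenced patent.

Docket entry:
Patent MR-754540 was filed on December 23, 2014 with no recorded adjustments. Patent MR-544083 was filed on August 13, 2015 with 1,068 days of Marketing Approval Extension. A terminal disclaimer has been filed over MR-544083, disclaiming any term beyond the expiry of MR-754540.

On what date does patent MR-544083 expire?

December 23, 2035

Natural term of MR-544083:
  Base: filing + 21 years → 13 August 2036.
  Marketing Approval Extension: 1068 days (within the 1277-day cap) → +1068 days → 17 July 2039.
Expiry of referenced patent MR-754540:
  Base: filing + 21 years → 23 December 2035.
Terminal disclaimer: MR-544083 expires on the earlier of 17 July 2039 and 23 December 2035.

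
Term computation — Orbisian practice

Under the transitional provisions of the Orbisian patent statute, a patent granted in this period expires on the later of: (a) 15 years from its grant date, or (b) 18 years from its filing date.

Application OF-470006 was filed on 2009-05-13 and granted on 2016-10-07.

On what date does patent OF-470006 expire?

2031-10-07

(a) grant + 15 years → 7 October 2031.
(b) filing + 18 years → 13 May 2027.
Later of the two: 7 October 2031.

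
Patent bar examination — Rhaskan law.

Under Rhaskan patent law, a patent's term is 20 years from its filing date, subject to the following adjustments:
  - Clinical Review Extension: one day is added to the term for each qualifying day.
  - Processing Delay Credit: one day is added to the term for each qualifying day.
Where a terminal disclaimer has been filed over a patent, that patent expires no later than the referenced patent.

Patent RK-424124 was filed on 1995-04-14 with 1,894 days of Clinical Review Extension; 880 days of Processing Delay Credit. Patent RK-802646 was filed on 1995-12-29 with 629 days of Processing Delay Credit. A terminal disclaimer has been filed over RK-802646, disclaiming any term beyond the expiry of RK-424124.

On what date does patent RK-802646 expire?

2017-09-18

Natural term of RK-802646:
  Base: filing + 20 years → 29 December 2015.
  Processing Delay Credit: +629 days → 18 September 2017.
Expiry of referenced patent RK-424124:
  Base: filing + 20 years → 14 April 2015.
  Clinical Review Extension: +1894 days → 20 June 2020.
  Processing Delay Credit: +880 days → 17 November 2022.
Terminal disclaimer: RK-802646 expires on the earlier of 18 September 2017 and 17 November 2022.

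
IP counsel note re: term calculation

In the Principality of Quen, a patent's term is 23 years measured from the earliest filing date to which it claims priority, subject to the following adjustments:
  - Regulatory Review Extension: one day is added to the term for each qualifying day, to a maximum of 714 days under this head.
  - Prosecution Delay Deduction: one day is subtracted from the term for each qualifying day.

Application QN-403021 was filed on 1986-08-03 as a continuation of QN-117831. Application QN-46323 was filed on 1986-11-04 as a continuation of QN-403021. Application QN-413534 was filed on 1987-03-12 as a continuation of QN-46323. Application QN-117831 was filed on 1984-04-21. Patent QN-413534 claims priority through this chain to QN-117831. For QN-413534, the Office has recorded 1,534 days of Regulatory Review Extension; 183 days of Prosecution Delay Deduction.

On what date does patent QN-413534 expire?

October 3, 2008

Earliest priority filing: 21 April 1984.
Base term: 21 April 1984 + 23 years → 21 April 2007.
Regulatory Review Extension: 1534 days claimed exceeds the 714-day cap, so +714 days → 4 April 2009.
Prosecution Delay Deduction: −183 days → 3 October 2008.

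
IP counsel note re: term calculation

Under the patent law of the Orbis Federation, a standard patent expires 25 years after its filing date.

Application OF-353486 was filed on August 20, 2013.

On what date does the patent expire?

2038-08-20

Filing date + 25 years → 20 August 2038.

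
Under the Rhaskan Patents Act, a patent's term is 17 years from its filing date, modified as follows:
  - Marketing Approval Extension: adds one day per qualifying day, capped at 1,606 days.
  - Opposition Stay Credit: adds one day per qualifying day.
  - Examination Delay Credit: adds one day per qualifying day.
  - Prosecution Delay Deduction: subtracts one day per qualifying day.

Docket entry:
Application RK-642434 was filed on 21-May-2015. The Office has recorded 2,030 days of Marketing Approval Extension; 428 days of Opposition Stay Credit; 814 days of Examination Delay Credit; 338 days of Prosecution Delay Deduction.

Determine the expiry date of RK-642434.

2039-04-05

Base term: filing date + 17 years → 21 May 2032.
Marketing Approval Extension: 2030 days claimed exceeds the 1606-day cap, so +1606 days → 13 October 2036.
Opposition Stay Credit: +428 days → 15 December 2037.
Examination Delay Credit: +814 days → 8 March 2040.
Prosecution Delay Deduction: −338 days → 5 April 2039.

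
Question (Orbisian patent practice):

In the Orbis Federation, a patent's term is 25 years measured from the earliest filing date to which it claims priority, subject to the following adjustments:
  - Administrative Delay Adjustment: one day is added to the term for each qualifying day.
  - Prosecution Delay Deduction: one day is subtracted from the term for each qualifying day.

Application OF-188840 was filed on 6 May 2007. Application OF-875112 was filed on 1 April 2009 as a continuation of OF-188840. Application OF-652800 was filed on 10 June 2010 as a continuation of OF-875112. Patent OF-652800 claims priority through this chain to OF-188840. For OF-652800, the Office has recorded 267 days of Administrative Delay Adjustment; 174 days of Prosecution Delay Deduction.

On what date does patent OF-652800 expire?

August 7, 2032

Earliest priority filing: 6 May 2007.
Base term: 6 May 2007 + 25 years → 6 May 2032.
Administrative Delay Adjustment: +267 days → 28 January 2033.
Prosecution Delay Deduction: −174 days → 7 August 2032.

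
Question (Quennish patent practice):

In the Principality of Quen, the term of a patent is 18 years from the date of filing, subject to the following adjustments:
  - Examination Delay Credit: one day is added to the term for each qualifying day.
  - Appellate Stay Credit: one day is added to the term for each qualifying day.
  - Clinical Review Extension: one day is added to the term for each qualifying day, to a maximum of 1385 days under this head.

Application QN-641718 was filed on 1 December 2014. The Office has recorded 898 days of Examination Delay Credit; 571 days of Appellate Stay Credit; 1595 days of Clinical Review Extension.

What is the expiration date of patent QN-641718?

September 24, 2040

Base term: filing date + 18 years → 1 December 2032.
Examination Delay Credit: +898 days → 18 May 2035.
Appellate Stay Credit: +571 days → 9 December 2036.
Clinical Review Extension: 1595 days claimed exceeds the 1385-day cap, so +1385 days → 24 September 2040.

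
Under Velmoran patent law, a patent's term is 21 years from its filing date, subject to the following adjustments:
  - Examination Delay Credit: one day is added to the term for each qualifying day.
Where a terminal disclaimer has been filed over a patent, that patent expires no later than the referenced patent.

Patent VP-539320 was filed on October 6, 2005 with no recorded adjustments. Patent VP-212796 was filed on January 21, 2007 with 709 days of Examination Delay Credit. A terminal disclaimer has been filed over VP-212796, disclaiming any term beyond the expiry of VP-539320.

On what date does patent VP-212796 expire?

October 6, 2026

Natural term of VP-212796:
  Base: filing + 21 years → 21 January 2028.
  Examination Delay Credit: +709 days → 30 December 2029.
Expiry of referenced patent VP-539320:
  Base: filing + 21 years → 6 October 2026.
Terminal disclaimer: VP-212796 expires on the earlier of 30 December 2029 and 6 October 2026.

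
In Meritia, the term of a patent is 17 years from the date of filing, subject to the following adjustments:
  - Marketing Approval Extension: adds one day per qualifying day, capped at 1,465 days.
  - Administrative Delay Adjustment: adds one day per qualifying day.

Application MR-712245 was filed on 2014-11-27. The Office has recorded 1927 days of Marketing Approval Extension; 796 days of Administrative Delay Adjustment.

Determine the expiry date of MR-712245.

2038-02-04

Base term: filing date + 17 years → 27 November 2031.
Marketing Approval Extension: 1927 days claimed exceeds the 1465-day cap, so +1465 days → 1 December 2035.
Administrative Delay Adjustment: +796 days → 4 February 2038.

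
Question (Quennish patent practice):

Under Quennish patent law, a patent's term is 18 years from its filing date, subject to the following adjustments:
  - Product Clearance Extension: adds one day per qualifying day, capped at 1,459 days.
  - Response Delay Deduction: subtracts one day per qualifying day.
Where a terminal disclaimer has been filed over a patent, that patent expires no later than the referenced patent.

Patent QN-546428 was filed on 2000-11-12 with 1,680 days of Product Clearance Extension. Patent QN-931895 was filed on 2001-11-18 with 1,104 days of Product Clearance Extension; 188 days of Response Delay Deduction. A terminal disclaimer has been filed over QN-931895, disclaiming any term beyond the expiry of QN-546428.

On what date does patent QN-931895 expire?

2022-05-22

Natural term of QN-931895:
  Base: filing + 18 years → 18 November 2019.
  Product Clearance Extension: 1104 days (within the 1459-day cap) → +1104 days → 26 November 2022.
  Response Delay Deduction: −188 days → 22 May 2022.
Expiry of referenced patent QN-546428:
  Base: filing + 18 years → 12 November 2018.
  Product Clearance Extension: 1680 days claimed exceeds the 1459-day cap, so +1459 days → 10 November 2022.
Terminal disclaimer: QN-931895 expires on the earlier of 22 May 2022 and 10 November 2022.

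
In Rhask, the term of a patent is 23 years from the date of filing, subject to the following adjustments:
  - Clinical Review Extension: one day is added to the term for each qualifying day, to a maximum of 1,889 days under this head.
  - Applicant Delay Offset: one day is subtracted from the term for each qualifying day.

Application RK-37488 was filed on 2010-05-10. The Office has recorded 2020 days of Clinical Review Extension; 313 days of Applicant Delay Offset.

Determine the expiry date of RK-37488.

Base term: filing date + 23 years → 10 May 2033.
Clinical Review Extension: 2020 days claimed exceeds the 1889-day cap, so +1889 days → 12 July 2038.
Applicant Delay Offset: −313 days → 2 September 2037.

2037-09-02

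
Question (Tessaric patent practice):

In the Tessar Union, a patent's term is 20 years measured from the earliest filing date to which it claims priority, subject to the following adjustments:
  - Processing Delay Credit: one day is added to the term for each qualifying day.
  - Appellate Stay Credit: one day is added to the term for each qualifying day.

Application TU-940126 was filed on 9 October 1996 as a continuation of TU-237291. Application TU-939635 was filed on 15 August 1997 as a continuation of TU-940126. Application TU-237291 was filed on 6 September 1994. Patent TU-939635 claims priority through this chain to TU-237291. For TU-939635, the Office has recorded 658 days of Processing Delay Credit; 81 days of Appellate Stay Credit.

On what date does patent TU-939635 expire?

Earliest priority filing: 6 September 1994.
Base term: 6 September 1994 + 20 years → 6 September 2014.
Processing Delay Credit: +658 days → 25 June 2016.
Appellate Stay Credit: +81 days → 14 September 2016.

2016-09-14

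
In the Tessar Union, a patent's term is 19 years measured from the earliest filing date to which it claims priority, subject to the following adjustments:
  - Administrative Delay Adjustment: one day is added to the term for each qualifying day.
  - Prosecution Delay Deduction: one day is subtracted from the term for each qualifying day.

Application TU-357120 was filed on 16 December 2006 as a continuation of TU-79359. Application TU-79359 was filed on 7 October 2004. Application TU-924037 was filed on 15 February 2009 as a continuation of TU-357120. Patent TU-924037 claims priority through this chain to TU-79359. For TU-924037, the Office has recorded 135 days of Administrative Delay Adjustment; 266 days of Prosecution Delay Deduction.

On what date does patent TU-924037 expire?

Earliest priority filing: 7 October 2004.
Base term: 7 October 2004 + 19 years → 7 October 2023.
Administrative Delay Adjustment: +135 days → 19 February 2024.
Prosecution Delay Deduction: −266 days → 29 May 2023.

May 29, 2023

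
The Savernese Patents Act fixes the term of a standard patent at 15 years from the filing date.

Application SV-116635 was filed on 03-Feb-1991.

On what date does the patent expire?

Filing date + 15 years → 3 February 2006.

February 3, 2006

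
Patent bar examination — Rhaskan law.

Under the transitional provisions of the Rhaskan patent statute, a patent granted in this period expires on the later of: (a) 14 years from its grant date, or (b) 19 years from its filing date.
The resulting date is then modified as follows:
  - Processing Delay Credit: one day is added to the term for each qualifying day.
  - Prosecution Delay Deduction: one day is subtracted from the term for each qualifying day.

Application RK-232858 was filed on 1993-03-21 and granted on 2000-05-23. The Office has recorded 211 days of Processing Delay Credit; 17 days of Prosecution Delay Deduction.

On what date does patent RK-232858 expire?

(a) grant + 14 years → 23 May 2014.
(b) filing + 19 years → 21 March 2012.
Later of the two: 23 May 2014.
Processing Delay Credit: +211 days → 20 December 2014.
Prosecution Delay Deduction: −17 days → 3 December 2014.

December 3, 2014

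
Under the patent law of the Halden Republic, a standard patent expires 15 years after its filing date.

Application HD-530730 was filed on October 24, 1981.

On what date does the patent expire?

Filing date + 15 years → 24 October 1996.

October 24, 1996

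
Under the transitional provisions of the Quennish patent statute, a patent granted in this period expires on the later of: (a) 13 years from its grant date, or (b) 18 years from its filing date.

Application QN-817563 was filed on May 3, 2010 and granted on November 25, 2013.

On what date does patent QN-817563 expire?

May 3, 2028

(a) grant + 13 years → 25 November 2026.
(b) filing + 18 years → 3 May 2028.
Later of the two: 3 May 2028.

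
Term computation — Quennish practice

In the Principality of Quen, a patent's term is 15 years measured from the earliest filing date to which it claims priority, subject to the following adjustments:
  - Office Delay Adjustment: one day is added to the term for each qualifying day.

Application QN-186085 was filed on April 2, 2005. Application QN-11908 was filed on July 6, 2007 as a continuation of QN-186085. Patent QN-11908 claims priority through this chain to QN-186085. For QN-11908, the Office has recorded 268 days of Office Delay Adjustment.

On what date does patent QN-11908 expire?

Earliest priority filing: 2 April 2005.
Base term: 2 April 2005 + 15 years → 2 April 2020.
Office Delay Adjustment: +268 days → 26 December 2020.

2020-12-26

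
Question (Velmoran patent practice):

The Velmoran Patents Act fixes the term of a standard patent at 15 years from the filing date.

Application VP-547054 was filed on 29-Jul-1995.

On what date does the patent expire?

Filing date + 15 years → 29 July 2010.

July 29, 2010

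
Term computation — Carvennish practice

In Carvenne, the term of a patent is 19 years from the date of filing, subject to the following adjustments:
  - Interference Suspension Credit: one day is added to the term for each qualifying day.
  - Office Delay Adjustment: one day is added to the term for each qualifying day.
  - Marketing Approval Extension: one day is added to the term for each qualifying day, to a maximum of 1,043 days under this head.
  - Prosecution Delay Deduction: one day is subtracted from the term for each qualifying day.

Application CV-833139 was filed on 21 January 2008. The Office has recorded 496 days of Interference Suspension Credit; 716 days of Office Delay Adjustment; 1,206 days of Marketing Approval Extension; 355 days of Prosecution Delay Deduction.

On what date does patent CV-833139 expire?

2032-04-04

Base term: filing date + 19 years → 21 January 2027.
Interference Suspension Credit: +496 days → 31 May 2028.
Office Delay Adjustment: +716 days → 17 May 2030.
Marketing Approval Extension: 1206 days claimed exceeds the 1043-day cap, so +1043 days → 25 March 2033.
Prosecution Delay Deduction: −355 days → 4 April 2032.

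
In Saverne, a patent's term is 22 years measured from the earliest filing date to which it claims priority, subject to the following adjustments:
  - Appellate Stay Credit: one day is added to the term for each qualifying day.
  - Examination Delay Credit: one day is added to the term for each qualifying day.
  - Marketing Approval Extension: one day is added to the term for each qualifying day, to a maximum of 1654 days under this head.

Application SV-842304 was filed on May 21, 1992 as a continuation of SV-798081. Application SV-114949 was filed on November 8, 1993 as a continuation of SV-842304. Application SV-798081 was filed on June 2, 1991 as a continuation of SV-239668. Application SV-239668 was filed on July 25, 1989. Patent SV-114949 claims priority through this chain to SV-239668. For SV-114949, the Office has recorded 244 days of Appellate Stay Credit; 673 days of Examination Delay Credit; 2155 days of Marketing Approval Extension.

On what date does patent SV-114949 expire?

August 8, 2018

Earliest priority filing: 25 July 1989.
Base term: 25 July 1989 + 22 years → 25 July 2011.
Appellate Stay Credit: +244 days → 25 March 2012.
Examination Delay Credit: +673 days → 27 January 2014.
Marketing Approval Extension: 2155 days claimed exceeds the 1654-day cap, so +1654 days → 8 August 2018.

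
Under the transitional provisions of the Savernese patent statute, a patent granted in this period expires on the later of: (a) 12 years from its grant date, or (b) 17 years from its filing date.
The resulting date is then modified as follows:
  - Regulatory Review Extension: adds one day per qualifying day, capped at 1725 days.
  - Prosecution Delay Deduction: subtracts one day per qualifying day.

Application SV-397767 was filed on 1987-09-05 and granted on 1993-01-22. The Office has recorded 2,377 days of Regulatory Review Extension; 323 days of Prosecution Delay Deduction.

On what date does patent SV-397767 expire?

November 24, 2008

(a) grant + 12 years → 22 January 2005.
(b) filing + 17 years → 5 September 2004.
Later of the two: 22 January 2005.
Regulatory Review Extension: 2377 days claimed exceeds the 1725-day cap, so +1725 days → 13 October 2009.
Prosecution Delay Deduction: −323 days → 24 November 2008.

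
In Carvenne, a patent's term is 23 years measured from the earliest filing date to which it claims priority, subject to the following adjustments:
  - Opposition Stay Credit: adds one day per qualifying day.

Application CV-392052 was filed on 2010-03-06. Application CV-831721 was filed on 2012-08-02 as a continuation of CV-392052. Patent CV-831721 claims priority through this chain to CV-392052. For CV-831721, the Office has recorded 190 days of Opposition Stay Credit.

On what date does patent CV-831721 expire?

2033-09-12

Earliest priority filing: 6 March 2010.
Base term: 6 March 2010 + 23 years → 6 March 2033.
Opposition Stay Credit: +190 days → 12 September 2033.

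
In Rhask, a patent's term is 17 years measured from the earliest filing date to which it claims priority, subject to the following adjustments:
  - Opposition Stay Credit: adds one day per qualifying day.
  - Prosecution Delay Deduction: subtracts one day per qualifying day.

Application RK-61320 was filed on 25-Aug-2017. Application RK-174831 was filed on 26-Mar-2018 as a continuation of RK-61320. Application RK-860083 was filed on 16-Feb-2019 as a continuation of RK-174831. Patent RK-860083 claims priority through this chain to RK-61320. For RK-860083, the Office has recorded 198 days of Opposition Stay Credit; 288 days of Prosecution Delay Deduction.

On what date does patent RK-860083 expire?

Earliest priority filing: 25 August 2017.
Base term: 25 August 2017 + 17 years → 25 August 2034.
Opposition Stay Credit: +198 days → 11 March 2035.
Prosecution Delay Deduction: −288 days → 27 May 2034.

May 27, 2034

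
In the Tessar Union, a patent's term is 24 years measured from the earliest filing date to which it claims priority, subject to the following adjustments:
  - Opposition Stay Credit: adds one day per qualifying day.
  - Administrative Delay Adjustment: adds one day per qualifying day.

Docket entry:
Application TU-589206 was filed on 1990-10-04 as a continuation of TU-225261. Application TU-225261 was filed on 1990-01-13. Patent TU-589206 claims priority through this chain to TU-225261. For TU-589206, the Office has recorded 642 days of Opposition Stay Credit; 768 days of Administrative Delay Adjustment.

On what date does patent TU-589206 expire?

Earliest priority filing: 13 January 1990.
Base term: 13 January 1990 + 24 years → 13 January 2014.
Opposition Stay Credit: +642 days → 17 October 2015.
Administrative Delay Adjustment: +768 days → 23 November 2017.

2017-11-23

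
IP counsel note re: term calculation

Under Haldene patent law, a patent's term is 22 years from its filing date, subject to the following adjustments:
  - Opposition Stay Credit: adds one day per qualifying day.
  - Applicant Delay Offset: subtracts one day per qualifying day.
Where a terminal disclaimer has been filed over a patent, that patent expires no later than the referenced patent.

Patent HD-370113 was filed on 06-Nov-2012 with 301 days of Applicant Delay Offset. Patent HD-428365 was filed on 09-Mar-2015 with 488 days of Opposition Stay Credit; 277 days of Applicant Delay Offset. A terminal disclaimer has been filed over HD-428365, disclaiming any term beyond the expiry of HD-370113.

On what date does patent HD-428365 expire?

January 9, 2034

Natural term of HD-428365:
  Base: filing + 22 years → 9 March 2037.
  Opposition Stay Credit: +488 days → 10 July 2038.
  Applicant Delay Offset: −277 days → 6 October 2037.
Expiry of referenced patent HD-370113:
  Base: filing + 22 years → 6 November 2034.
  Applicant Delay Offset: −301 days → 9 January 2034.
Terminal disclaimer: HD-428365 expires on the earlier of 6 October 2037 and 9 January 2034.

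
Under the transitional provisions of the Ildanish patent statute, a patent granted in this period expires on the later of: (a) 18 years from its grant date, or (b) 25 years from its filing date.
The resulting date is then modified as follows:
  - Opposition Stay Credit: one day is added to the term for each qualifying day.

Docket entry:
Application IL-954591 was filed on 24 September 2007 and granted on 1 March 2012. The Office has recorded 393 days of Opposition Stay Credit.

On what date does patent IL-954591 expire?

2033-10-22

(a) grant + 18 years → 1 March 2030.
(b) filing + 25 years → 24 September 2032.
Later of the two: 24 September 2032.
Opposition Stay Credit: +393 days → 22 October 2033.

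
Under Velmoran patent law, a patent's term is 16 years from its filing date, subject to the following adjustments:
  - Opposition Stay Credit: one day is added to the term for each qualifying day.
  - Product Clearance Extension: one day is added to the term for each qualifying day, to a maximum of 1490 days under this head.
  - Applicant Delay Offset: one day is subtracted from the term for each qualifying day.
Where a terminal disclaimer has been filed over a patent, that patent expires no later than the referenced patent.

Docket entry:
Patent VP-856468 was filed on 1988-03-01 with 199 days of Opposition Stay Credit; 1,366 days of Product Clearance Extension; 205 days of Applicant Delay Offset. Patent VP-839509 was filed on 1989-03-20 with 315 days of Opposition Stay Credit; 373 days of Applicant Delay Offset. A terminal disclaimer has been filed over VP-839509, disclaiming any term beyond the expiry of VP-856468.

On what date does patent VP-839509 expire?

Natural term of VP-839509:
  Base: filing + 16 years → 20 March 2005.
  Opposition Stay Credit: +315 days → 29 January 2006.
  Applicant Delay Offset: −373 days → 21 January 2005.
Expiry of referenced patent VP-856468:
  Base: filing + 16 years → 1 March 2004.
  Opposition Stay Credit: +199 days → 16 September 2004.
  Product Clearance Extension: 1366 days (within the 1490-day cap) → +1366 days → 13 June 2008.
  Applicant Delay Offset: −205 days → 21 November 2007.
Terminal disclaimer: VP-839509 expires on the earlier of 21 January 2005 and 21 November 2007.

January 21, 2005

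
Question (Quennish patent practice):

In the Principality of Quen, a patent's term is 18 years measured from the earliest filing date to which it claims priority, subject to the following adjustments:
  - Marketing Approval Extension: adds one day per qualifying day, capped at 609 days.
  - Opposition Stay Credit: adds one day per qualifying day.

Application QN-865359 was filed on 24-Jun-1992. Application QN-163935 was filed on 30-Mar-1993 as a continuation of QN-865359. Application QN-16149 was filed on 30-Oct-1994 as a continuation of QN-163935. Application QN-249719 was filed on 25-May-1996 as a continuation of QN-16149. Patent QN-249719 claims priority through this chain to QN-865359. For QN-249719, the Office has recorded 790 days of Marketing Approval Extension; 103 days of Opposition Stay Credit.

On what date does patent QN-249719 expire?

Earliest priority filing: 24 June 1992.
Base term: 24 June 1992 + 18 years → 24 June 2010.
Marketing Approval Extension: 790 days claimed exceeds the 609-day cap, so +609 days → 23 February 2012.
Opposition Stay Credit: +103 days → 5 June 2012.

June 5, 2012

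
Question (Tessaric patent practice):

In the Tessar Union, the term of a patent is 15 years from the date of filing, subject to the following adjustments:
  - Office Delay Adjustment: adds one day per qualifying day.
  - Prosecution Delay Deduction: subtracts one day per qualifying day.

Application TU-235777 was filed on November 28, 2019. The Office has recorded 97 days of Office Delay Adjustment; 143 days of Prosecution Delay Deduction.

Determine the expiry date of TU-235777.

Base term: filing date + 15 years → 28 November 2034.
Office Delay Adjustment: +97 days → 5 March 2035.
Prosecution Delay Deduction: −143 days → 13 October 2034.

October 13, 2034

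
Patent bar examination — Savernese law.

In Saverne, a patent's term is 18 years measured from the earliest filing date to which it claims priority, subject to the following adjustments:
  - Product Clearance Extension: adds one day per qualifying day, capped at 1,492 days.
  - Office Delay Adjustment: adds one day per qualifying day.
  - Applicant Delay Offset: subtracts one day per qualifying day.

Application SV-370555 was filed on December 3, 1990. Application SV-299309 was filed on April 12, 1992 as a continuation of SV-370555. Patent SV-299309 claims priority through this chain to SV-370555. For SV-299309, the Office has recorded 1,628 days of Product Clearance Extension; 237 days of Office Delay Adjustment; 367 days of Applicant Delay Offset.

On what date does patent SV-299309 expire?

2012-08-26

Earliest priority filing: 3 December 1990.
Base term: 3 December 1990 + 18 years → 3 December 2008.
Product Clearance Extension: 1628 days claimed exceeds the 1492-day cap, so +1492 days → 3 January 2013.
Office Delay Adjustment: +237 days → 28 August 2013.
Applicant Delay Offset: −367 days → 26 August 2012.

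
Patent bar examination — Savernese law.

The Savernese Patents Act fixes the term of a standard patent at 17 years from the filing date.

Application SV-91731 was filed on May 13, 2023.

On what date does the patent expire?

Filing date + 17 years → 13 May 2040.

May 13, 2040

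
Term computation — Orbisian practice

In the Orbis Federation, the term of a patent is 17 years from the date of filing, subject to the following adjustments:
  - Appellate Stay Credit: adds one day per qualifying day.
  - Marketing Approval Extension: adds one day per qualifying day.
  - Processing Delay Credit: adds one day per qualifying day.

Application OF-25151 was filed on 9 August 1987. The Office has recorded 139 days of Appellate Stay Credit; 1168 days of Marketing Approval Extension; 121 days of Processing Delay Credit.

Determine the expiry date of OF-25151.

2008-07-07

Base term: filing date + 17 years → 9 August 2004.
Appellate Stay Credit: +139 days → 26 December 2004.
Marketing Approval Extension: +1168 days → 8 March 2008.
Processing Delay Credit: +121 days → 7 July 2008.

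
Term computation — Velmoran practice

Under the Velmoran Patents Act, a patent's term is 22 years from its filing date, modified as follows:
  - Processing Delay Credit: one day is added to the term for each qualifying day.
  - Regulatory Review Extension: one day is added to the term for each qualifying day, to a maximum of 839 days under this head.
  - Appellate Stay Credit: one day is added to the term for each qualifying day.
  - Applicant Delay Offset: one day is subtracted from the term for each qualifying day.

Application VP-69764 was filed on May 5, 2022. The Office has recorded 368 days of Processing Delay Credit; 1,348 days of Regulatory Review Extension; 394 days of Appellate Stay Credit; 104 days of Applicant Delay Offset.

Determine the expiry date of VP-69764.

Base term: filing date + 22 years → 5 May 2044.
Processing Delay Credit: +368 days → 8 May 2045.
Regulatory Review Extension: 1348 days claimed exceeds the 839-day cap, so +839 days → 25 August 2047.
Appellate Stay Credit: +394 days → 22 September 2048.
Applicant Delay Offset: −104 days → 10 June 2048.

2048-06-10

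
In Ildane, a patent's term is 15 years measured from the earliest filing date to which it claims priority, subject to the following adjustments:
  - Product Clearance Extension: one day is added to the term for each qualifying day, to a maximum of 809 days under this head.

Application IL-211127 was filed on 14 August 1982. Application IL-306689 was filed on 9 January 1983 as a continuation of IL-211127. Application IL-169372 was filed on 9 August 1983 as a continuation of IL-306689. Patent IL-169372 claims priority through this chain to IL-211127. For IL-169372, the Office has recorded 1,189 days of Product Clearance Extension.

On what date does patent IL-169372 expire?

November 1, 1999

Earliest priority filing: 14 August 1982.
Base term: 14 August 1982 + 15 years → 14 August 1997.
Product Clearance Extension: 1189 days claimed exceeds the 809-day cap, so +809 days → 1 November 1999.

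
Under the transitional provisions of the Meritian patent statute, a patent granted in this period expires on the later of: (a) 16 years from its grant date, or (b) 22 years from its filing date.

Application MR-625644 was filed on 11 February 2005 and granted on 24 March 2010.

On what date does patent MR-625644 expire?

2027-02-11

(a) grant + 16 years → 24 March 2026.
(b) filing + 22 years → 11 February 2027.
Later of the two: 11 February 2027.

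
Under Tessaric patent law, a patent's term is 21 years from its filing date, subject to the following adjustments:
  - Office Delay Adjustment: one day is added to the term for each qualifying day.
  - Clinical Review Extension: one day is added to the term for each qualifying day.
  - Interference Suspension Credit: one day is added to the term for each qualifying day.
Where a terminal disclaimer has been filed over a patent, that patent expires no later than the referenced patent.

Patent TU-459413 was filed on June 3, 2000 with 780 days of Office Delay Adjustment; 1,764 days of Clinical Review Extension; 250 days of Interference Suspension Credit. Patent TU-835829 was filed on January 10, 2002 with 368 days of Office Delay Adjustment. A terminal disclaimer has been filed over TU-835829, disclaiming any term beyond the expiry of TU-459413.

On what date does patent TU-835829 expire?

2024-01-13

Natural term of TU-835829:
  Base: filing + 21 years → 10 January 2023.
  Office Delay Adjustment: +368 days → 13 January 2024.
Expiry of referenced patent TU-459413:
  Base: filing + 21 years → 3 June 2021.
  Office Delay Adjustment: +780 days → 23 July 2023.
  Clinical Review Extension: +1764 days → 21 May 2028.
  Interference Suspension Credit: +250 days → 26 January 2029.
Terminal disclaimer: TU-835829 expires on the earlier of 13 January 2024 and 26 January 2029.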